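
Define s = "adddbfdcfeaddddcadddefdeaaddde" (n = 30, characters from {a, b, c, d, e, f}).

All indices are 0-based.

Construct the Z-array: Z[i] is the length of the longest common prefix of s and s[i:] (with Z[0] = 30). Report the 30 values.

Z[0]=30
i=1: outside box; Z[1]=0
i=2: outside box; Z[2]=0
i=3: outside box; Z[3]=0
i=4: outside box; Z[4]=0
i=5: outside box; Z[5]=0
i=6: outside box; Z[6]=0
i=7: outside box; Z[7]=0
i=8: outside box; Z[8]=0
i=9: outside box; Z[9]=0
i=10: outside box; Z[10]=4 extend→box=[10,14)
i=11: min(r-i=3, Z[1]=0)=0; Z[11]=0
i=12: min(r-i=2, Z[2]=0)=0; Z[12]=0
i=13: min(r-i=1, Z[3]=0)=0; Z[13]=0
i=14: outside box; Z[14]=0
i=15: outside box; Z[15]=0
i=16: outside box; Z[16]=4 extend→box=[16,20)
i=17: min(r-i=3, Z[1]=0)=0; Z[17]=0
i=18: min(r-i=2, Z[2]=0)=0; Z[18]=0
i=19: min(r-i=1, Z[3]=0)=0; Z[19]=0
i=20: outside box; Z[20]=0
i=21: outside box; Z[21]=0
i=22: outside box; Z[22]=0
i=23: outside box; Z[23]=0
i=24: outside box; Z[24]=1 extend→box=[24,25)
i=25: outside box; Z[25]=4 extend→box=[25,29)
i=26: min(r-i=3, Z[1]=0)=0; Z[26]=0
i=27: min(r-i=2, Z[2]=0)=0; Z[27]=0
i=28: min(r-i=1, Z[3]=0)=0; Z[28]=0
i=29: outside box; Z[29]=0

[30, 0, 0, 0, 0, 0, 0, 0, 0, 0, 4, 0, 0, 0, 0, 0, 4, 0, 0, 0, 0, 0, 0, 0, 1, 4, 0, 0, 0, 0]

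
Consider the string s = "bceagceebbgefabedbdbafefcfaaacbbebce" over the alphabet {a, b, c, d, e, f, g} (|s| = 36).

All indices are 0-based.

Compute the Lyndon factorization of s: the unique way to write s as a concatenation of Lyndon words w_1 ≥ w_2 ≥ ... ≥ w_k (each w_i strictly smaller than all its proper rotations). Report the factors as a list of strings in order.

["bce", "agceebbgef", "abedbdbafefcf", "aaacbbebce"]

emit factor 1: 'bce' (i=0, period=3)
emit factor 2: 'agceebbgef' (i=3, period=10)
emit factor 3: 'abedbdbafefcf' (i=13, period=13)
emit factor 4: 'aaacbbebce' (i=26, period=10)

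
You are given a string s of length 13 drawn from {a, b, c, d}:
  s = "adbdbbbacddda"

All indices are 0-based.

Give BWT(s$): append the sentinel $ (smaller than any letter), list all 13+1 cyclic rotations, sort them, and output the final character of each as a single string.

adb$bbddadbadc

rank  rotation        last
    0  $adbdbbbacddda  a
    1  a$adbdbbbacddd  d
    2  acddda$adbdbbb  b
    3  adbdbbbacddda$  $
    4  bacddda$adbdbb  b
    5  bbacddda$adbdb  b
    6  bbbacddda$adbd  d
    7  bdbbbacddda$ad  d
    8  cddda$adbdbbba  a
    9  da$adbdbbbacdd  d
   10  dbbbacddda$adb  b
   11  dbdbbbacddda$a  a
   12  dda$adbdbbbacd  d
   13  ddda$adbdbbbac  c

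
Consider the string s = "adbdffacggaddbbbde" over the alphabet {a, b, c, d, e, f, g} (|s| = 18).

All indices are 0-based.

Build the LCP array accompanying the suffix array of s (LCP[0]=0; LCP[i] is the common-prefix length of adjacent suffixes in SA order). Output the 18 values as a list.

[0, 1, 2, 0, 2, 1, 2, 0, 0, 2, 1, 1, 1, 0, 0, 1, 0, 1]

rank | idx | suffix
   0 |   6 | acggaddbbbde
   1 |   0 | adbdffacggaddbbbde
   2 |  10 | addbbbde
   3 |  13 | bbbde
   4 |  14 | bbde
   5 |  15 | bde
   6 |   2 | bdffacggaddbbbde
   7 |   7 | cggaddbbbde
   8 |  12 | dbbbde
   9 |   1 | dbdffacggaddbbbde
  10 |  11 | ddbbbde
  11 |  16 | de
  12 |   3 | dffacggaddbbbde
  13 |  17 | e
  14 |   5 | facggaddbbbde
  15 |   4 | ffacggaddbbbde
  16 |   9 | gaddbbbde
  17 |   8 | ggaddbbbde

SA = [6, 0, 10, 13, 14, 15, 2, 7, 12, 1, 11, 16, 3, 17, 5, 4, 9, 8]
[i] adj suffixes → lcp
  [1] 6/0 → 1 ('a')
  [2] 0/10 → 2 ('ad')
  [3] 10/13 → 0 ('')
  [4] 13/14 → 2 ('bb')
  [5] 14/15 → 1 ('b')
  [6] 15/2 → 2 ('bd')
  [7] 2/7 → 0 ('')
  [8] 7/12 → 0 ('')
  [9] 12/1 → 2 ('db')
  [10] 1/11 → 1 ('d')
  [11] 11/16 → 1 ('d')
  [12] 16/3 → 1 ('d')
  [13] 3/17 → 0 ('')
  [14] 17/5 → 0 ('')
  [15] 5/4 → 1 ('f')
  [16] 4/9 → 0 ('')
  [17] 9/8 → 1 ('g')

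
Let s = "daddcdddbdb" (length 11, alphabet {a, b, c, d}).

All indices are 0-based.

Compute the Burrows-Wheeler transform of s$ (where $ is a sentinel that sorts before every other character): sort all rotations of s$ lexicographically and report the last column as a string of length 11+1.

rank  rotation      last
    0  $daddcdddbdb  b
    1  addcdddbdb$d  d
    2  b$daddcdddbd  d
    3  bdb$daddcddd  d
    4  cdddbdb$dadd  d
    5  daddcdddbdb$  $
    6  db$daddcdddb  b
    7  dbdb$daddcdd  d
    8  dcdddbdb$dad  d
    9  ddbdb$daddcd  d
   10  ddcdddbdb$da  a
   11  dddbdb$daddc  c

bdddd$bdddac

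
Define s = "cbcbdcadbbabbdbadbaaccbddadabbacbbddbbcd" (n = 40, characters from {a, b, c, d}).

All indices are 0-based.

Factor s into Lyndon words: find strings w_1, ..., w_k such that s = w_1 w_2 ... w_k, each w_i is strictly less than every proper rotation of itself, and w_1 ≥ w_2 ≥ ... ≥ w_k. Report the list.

emit factor 1: 'c' (i=0, period=1)
emit factor 2: 'bcbdc' (i=1, period=5)
emit factor 3: 'adbb' (i=6, period=4)
emit factor 4: 'abbdbadb' (i=10, period=8)
emit factor 5: 'aaccbddadabbacbbddbbcd' (i=18, period=22)

["c", "bcbdc", "adbb", "abbdbadb", "aaccbddadabbacbbddbbcd"]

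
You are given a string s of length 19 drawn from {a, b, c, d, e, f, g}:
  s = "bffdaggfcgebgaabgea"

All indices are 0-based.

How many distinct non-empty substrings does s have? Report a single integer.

rank | idx | suffix
   0 |  18 | a
   1 |  13 | aabgea
   2 |  14 | abgea
   3 |   4 | aggfcgebgaabgea
   4 |   0 | bffdaggfcgebgaabgea
   5 |  11 | bgaabgea
   6 |  15 | bgea
   7 |   8 | cgebgaabgea
   8 |   3 | daggfcgebgaabgea
   9 |  17 | ea
  10 |  10 | ebgaabgea
  11 |   7 | fcgebgaabgea
  12 |   2 | fdaggfcgebgaabgea
  13 |   1 | ffdaggfcgebgaabgea
  14 |  12 | gaabgea
  15 |  16 | gea
  16 |   9 | gebgaabgea
  17 |   6 | gfcgebgaabgea
  18 |   5 | ggfcgebgaabgea

SA = [18, 13, 14, 4, 0, 11, 15, 8, 3, 17, 10, 7, 2, 1, 12, 16, 9, 6, 5]
rank  pair      lcp
   1  s[18:],s[13:]  1  'a'
   2  s[13:],s[14:]  1  'a'
   3  s[14:],s[4:]  1  'a'
   4  s[4:],s[0:]  0  ''
   5  s[0:],s[11:]  1  'b'
   6  s[11:],s[15:]  2  'bg'
   7  s[15:],s[8:]  0  ''
   8  s[8:],s[3:]  0  ''
   9  s[3:],s[17:]  0  ''
  10  s[17:],s[10:]  1  'e'
  11  s[10:],s[7:]  0  ''
  12  s[7:],s[2:]  1  'f'
  13  s[2:],s[1:]  1  'f'
  14  s[1:],s[12:]  0  ''
  15  s[12:],s[16:]  1  'g'
  16  s[16:],s[9:]  2  'ge'
  17  s[9:],s[6:]  1  'g'
  18  s[6:],s[5:]  1  'g'

n(n+1)/2 = 19·20/2 = 190
Σ LCP = 0 + 1 + 1 + 1 + 0 + 1 + 2 + 0 + 0 + 0 + 1 + 0 + 1 + 1 + 0 + 1 + 2 + 1 + 1 = 14
distinct = 190 − 14 = 176

176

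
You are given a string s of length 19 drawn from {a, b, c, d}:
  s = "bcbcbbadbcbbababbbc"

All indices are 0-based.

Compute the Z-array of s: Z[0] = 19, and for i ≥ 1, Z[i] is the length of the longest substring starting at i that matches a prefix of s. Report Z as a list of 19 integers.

[19, 0, 3, 0, 1, 1, 0, 0, 3, 0, 1, 1, 0, 1, 0, 1, 1, 2, 0]

Z[0]=19
i=1: i≥r, start 0; Z[1]=0
i=2: i≥r, start 0; Z[2]=3 scan→box=[2,5)
i=3: min(r-i=2, Z[1]=0)=0; Z[3]=0
i=4: min(r-i=1, Z[2]=3)=1; Z[4]=1
i=5: i≥r, start 0; Z[5]=1 scan→box=[5,6)
i=6: i≥r, start 0; Z[6]=0
i=7: i≥r, start 0; Z[7]=0
i=8: i≥r, start 0; Z[8]=3 scan→box=[8,11)
i=9: min(r-i=2, Z[1]=0)=0; Z[9]=0
i=10: min(r-i=1, Z[2]=3)=1; Z[10]=1
i=11: i≥r, start 0; Z[11]=1 scan→box=[11,12)
i=12: i≥r, start 0; Z[12]=0
i=13: i≥r, start 0; Z[13]=1 scan→box=[13,14)
i=14: i≥r, start 0; Z[14]=0
i=15: i≥r, start 0; Z[15]=1 scan→box=[15,16)
i=16: i≥r, start 0; Z[16]=1 scan→box=[16,17)
i=17: i≥r, start 0; Z[17]=2 scan→box=[17,19)
i=18: min(r-i=1, Z[1]=0)=0; Z[18]=0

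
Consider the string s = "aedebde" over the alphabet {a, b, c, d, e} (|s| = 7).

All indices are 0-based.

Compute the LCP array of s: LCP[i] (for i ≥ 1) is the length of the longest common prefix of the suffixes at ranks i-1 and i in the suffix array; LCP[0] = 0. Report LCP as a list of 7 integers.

sorted suffixes:
  #0 SA[0]=0  'aedebde'
  #1 SA[1]=4  'bde'
  #2 SA[2]=5  'de'
  #3 SA[3]=2  'debde'
  #4 SA[4]=6  'e'
  #5 SA[5]=3  'ebde'
  #6 SA[6]=1  'edebde'

SA = [0, 4, 5, 2, 6, 3, 1]
[i] adj suffixes → lcp
  [1] 0/4 → 0 ('')
  [2] 4/5 → 0 ('')
  [3] 5/2 → 2 ('de')
  [4] 2/6 → 0 ('')
  [5] 6/3 → 1 ('e')
  [6] 3/1 → 1 ('e')

[0, 0, 0, 2, 0, 1, 1]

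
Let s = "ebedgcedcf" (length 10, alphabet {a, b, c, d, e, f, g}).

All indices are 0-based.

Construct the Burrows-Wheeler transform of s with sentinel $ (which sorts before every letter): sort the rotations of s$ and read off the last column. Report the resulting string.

rank  rotation     last
    0  $ebedgcedcf  f
    1  bedgcedcf$e  e
    2  cedcf$ebedg  g
    3  cf$ebedgced  d
    4  dcf$ebedgce  e
    5  dgcedcf$ebe  e
    6  ebedgcedcf$  $
    7  edcf$ebedgc  c
    8  edgcedcf$eb  b
    9  f$ebedgcedc  c
   10  gcedcf$ebed  d

fegdee$cbcd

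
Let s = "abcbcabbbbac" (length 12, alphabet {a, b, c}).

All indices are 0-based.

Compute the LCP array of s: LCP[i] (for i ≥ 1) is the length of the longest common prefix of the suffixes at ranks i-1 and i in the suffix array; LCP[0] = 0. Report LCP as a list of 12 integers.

[0, 2, 1, 0, 1, 2, 3, 1, 2, 0, 1, 1]

rank→(start, suffix):
  0 → (5, 'abbbbac')
  1 → (0, 'abcbcabbbbac')
  2 → (10, 'ac')
  3 → (9, 'bac')
  4 → (8, 'bbac')
  5 → (7, 'bbbac')
  6 → (6, 'bbbbac')
  7 → (3, 'bcabbbbac')
  8 → (1, 'bcbcabbbbac')
  9 → (11, 'c')
  10 → (4, 'cabbbbac')
  11 → (2, 'cbcabbbbac')

SA = [5, 0, 10, 9, 8, 7, 6, 3, 1, 11, 4, 2]
i: (SA[i-1],SA[i]) lcp shared
  1: (5,0) 2 'ab'
  2: (0,10) 1 'a'
  3: (10,9) 0 ''
  4: (9,8) 1 'b'
  5: (8,7) 2 'bb'
  6: (7,6) 3 'bbb'
  7: (6,3) 1 'b'
  8: (3,1) 2 'bc'
  9: (1,11) 0 ''
  10: (11,4) 1 'c'
  11: (4,2) 1 'c'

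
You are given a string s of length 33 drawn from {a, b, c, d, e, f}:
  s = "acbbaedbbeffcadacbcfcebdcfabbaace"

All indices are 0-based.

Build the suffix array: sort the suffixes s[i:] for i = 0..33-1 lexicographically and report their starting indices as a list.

rank→(start, suffix):
  0 → (29, 'aace')
  1 → (26, 'abbaace')
  2 → (0, 'acbbaedbbeffcadacbcfcebdcfabbaace')
  3 → (15, 'acbcfcebdcfabbaace')
  4 → (30, 'ace')
  5 → (13, 'adacbcfcebdcfabbaace')
  6 → (4, 'aedbbeffcadacbcfcebdcfabbaace')
  7 → (28, 'baace')
  8 → (3, 'baedbbeffcadacbcfcebdcfabbaace')
  9 → (27, 'bbaace')
  10 → (2, 'bbaedbbeffcadacbcfcebdcfabbaace')
  11 → (7, 'bbeffcadacbcfcebdcfabbaace')
  12 → (17, 'bcfcebdcfabbaace')
  13 → (22, 'bdcfabbaace')
  14 → (8, 'beffcadacbcfcebdcfabbaace')
  15 → (12, 'cadacbcfcebdcfabbaace')
  16 → (1, 'cbbaedbbeffcadacbcfcebdcfabbaace')
  17 → (16, 'cbcfcebdcfabbaace')
  18 → (31, 'ce')
  19 → (20, 'cebdcfabbaace')
  20 → (24, 'cfabbaace')
  21 → (18, 'cfcebdcfabbaace')
  22 → (14, 'dacbcfcebdcfabbaace')
  23 → (6, 'dbbeffcadacbcfcebdcfabbaace')
  24 → (23, 'dcfabbaace')
  25 → (32, 'e')
  26 → (21, 'ebdcfabbaace')
  27 → (5, 'edbbeffcadacbcfcebdcfabbaace')
  28 → (9, 'effcadacbcfcebdcfabbaace')
  29 → (25, 'fabbaace')
  30 → (11, 'fcadacbcfcebdcfabbaace')
  31 → (19, 'fcebdcfabbaace')
  32 → (10, 'ffcadacbcfcebdcfabbaace')

[29, 26, 0, 15, 30, 13, 4, 28, 3, 27, 2, 7, 17, 22, 8, 12, 1, 16, 31, 20, 24, 18, 14, 6, 23, 32, 21, 5, 9, 25, 11, 19, 10]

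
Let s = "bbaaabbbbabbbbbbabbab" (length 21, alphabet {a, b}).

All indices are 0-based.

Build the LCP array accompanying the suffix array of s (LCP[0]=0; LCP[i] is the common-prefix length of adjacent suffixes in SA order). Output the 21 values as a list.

sorted suffixes:
  #0 SA[0]=2  'aaabbbbabbbbbbabbab'
  #1 SA[1]=3  'aabbbbabbbbbbabbab'
  #2 SA[2]=19  'ab'
  #3 SA[3]=16  'abbab'
  #4 SA[4]=4  'abbbbabbbbbbabbab'
  #5 SA[5]=9  'abbbbbbabbab'
  #6 SA[6]=20  'b'
  #7 SA[7]=1  'baaabbbbabbbbbbabbab'
  #8 SA[8]=18  'bab'
  #9 SA[9]=15  'babbab'
  #10 SA[10]=8  'babbbbbbabbab'
  #11 SA[11]=0  'bbaaabbbbabbbbbbabbab'
  #12 SA[12]=17  'bbab'
  #13 SA[13]=14  'bbabbab'
  #14 SA[14]=7  'bbabbbbbbabbab'
  #15 SA[15]=13  'bbbabbab'
  #16 SA[16]=6  'bbbabbbbbbabbab'
  #17 SA[17]=12  'bbbbabbab'
  #18 SA[18]=5  'bbbbabbbbbbabbab'
  #19 SA[19]=11  'bbbbbabbab'
  #20 SA[20]=10  'bbbbbbabbab'

SA = [2, 3, 19, 16, 4, 9, 20, 1, 18, 15, 8, 0, 17, 14, 7, 13, 6, 12, 5, 11, 10]
i: (SA[i-1],SA[i]) lcp shared
  1: (2,3) 2 'aa'
  2: (3,19) 1 'a'
  3: (19,16) 2 'ab'
  4: (16,4) 3 'abb'
  5: (4,9) 5 'abbbb'
  6: (9,20) 0 ''
  7: (20,1) 1 'b'
  8: (1,18) 2 'ba'
  9: (18,15) 3 'bab'
  10: (15,8) 4 'babb'
  11: (8,0) 1 'b'
  12: (0,17) 3 'bba'
  13: (17,14) 4 'bbab'
  14: (14,7) 5 'bbabb'
  15: (7,13) 2 'bb'
  16: (13,6) 6 'bbbabb'
  17: (6,12) 3 'bbb'
  18: (12,5) 7 'bbbbabb'
  19: (5,11) 4 'bbbb'
  20: (11,10) 5 'bbbbb'

[0, 2, 1, 2, 3, 5, 0, 1, 2, 3, 4, 1, 3, 4, 5, 2, 6, 3, 7, 4, 5]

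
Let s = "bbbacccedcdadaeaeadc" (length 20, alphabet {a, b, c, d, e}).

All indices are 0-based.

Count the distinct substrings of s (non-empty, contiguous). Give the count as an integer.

187

rank | idx | suffix
   0 |   3 | acccedcdadaeaeadc
   1 |  11 | adaeaeadc
   2 |  17 | adc
   3 |  15 | aeadc
   4 |  13 | aeaeadc
   5 |   2 | bacccedcdadaeaeadc
   6 |   1 | bbacccedcdadaeaeadc
   7 |   0 | bbbacccedcdadaeaeadc
   8 |  19 | c
   9 |   4 | cccedcdadaeaeadc
  10 |   5 | ccedcdadaeaeadc
  11 |   9 | cdadaeaeadc
  12 |   6 | cedcdadaeaeadc
  13 |  10 | dadaeaeadc
  14 |  12 | daeaeadc
  15 |  18 | dc
  16 |   8 | dcdadaeaeadc
  17 |  16 | eadc
  18 |  14 | eaeadc
  19 |   7 | edcdadaeaeadc

SA = [3, 11, 17, 15, 13, 2, 1, 0, 19, 4, 5, 9, 6, 10, 12, 18, 8, 16, 14, 7]
i: (SA[i-1],SA[i]) lcp shared
  1: (3,11) 1 'a'
  2: (11,17) 2 'ad'
  3: (17,15) 1 'a'
  4: (15,13) 3 'aea'
  5: (13,2) 0 ''
  6: (2,1) 1 'b'
  7: (1,0) 2 'bb'
  8: (0,19) 0 ''
  9: (19,4) 1 'c'
  10: (4,5) 2 'cc'
  11: (5,9) 1 'c'
  12: (9,6) 1 'c'
  13: (6,10) 0 ''
  14: (10,12) 2 'da'
  15: (12,18) 1 'd'
  16: (18,8) 2 'dc'
  17: (8,16) 0 ''
  18: (16,14) 2 'ea'
  19: (14,7) 1 'e'

n(n+1)/2 = 20·21/2 = 210
Σ LCP = 0 + 1 + 2 + 1 + 3 + 0 + 1 + 2 + 0 + 1 + 2 + 1 + 1 + 0 + 2 + 1 + 2 + 0 + 2 + 1 = 23
distinct = 210 − 23 = 187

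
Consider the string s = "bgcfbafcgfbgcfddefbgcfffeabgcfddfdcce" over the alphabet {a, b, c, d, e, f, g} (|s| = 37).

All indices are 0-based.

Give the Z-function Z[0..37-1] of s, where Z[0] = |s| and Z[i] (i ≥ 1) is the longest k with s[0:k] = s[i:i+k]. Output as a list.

Z[0]=37
i=1: i≥r, start 0; Z[1]=0
i=2: i≥r, start 0; Z[2]=0
i=3: i≥r, start 0; Z[3]=0
i=4: i≥r, start 0; Z[4]=1 scan→box=[4,5)
i=5: i≥r, start 0; Z[5]=0
i=6: i≥r, start 0; Z[6]=0
i=7: i≥r, start 0; Z[7]=0
i=8: i≥r, start 0; Z[8]=0
i=9: i≥r, start 0; Z[9]=0
i=10: i≥r, start 0; Z[10]=4 scan→box=[10,14)
i=11: min(r-i=3, Z[1]=0)=0; Z[11]=0
i=12: min(r-i=2, Z[2]=0)=0; Z[12]=0
i=13: min(r-i=1, Z[3]=0)=0; Z[13]=0
i=14: i≥r, start 0; Z[14]=0
i=15: i≥r, start 0; Z[15]=0
i=16: i≥r, start 0; Z[16]=0
i=17: i≥r, start 0; Z[17]=0
i=18: i≥r, start 0; Z[18]=4 scan→box=[18,22)
i=19: min(r-i=3, Z[1]=0)=0; Z[19]=0
i=20: min(r-i=2, Z[2]=0)=0; Z[20]=0
i=21: min(r-i=1, Z[3]=0)=0; Z[21]=0
i=22: i≥r, start 0; Z[22]=0
i=23: i≥r, start 0; Z[23]=0
i=24: i≥r, start 0; Z[24]=0
i=25: i≥r, start 0; Z[25]=0
i=26: i≥r, start 0; Z[26]=4 scan→box=[26,30)
i=27: min(r-i=3, Z[1]=0)=0; Z[27]=0
i=28: min(r-i=2, Z[2]=0)=0; Z[28]=0
i=29: min(r-i=1, Z[3]=0)=0; Z[29]=0
i=30: i≥r, start 0; Z[30]=0
i=31: i≥r, start 0; Z[31]=0
i=32: i≥r, start 0; Z[32]=0
i=33: i≥r, start 0; Z[33]=0
i=34: i≥r, start 0; Z[34]=0
i=35: i≥r, start 0; Z[35]=0
i=36: i≥r, start 0; Z[36]=0

[37, 0, 0, 0, 1, 0, 0, 0, 0, 0, 4, 0, 0, 0, 0, 0, 0, 0, 4, 0, 0, 0, 0, 0, 0, 0, 4, 0, 0, 0, 0, 0, 0, 0, 0, 0, 0]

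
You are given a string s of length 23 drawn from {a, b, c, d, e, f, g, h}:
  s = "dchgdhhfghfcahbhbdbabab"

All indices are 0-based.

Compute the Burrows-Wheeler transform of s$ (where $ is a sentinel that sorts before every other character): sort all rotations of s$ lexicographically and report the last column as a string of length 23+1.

bbbcaadhhfdb$ghhhfbaghcd

rank  rotation                  last
    0  $dchgdhhfghfcahbhbdbabab  b
    1  ab$dchgdhhfghfcahbhbdbab  b
    2  abab$dchgdhhfghfcahbhbdb  b
    3  ahbhbdbabab$dchgdhhfghfc  c
    4  b$dchgdhhfghfcahbhbdbaba  a
    5  bab$dchgdhhfghfcahbhbdba  a
    6  babab$dchgdhhfghfcahbhbd  d
    7  bdbabab$dchgdhhfghfcahbh  h
    8  bhbdbabab$dchgdhhfghfcah  h
    9  cahbhbdbabab$dchgdhhfghf  f
   10  chgdhhfghfcahbhbdbabab$d  d
   11  dbabab$dchgdhhfghfcahbhb  b
   12  dchgdhhfghfcahbhbdbabab$  $
   13  dhhfghfcahbhbdbabab$dchg  g
   14  fcahbhbdbabab$dchgdhhfgh  h
   15  fghfcahbhbdbabab$dchgdhh  h
   16  gdhhfghfcahbhbdbabab$dch  h
   17  ghfcahbhbdbabab$dchgdhhf  f
   18  hbdbabab$dchgdhhfghfcahb  b
   19  hbhbdbabab$dchgdhhfghfca  a
   20  hfcahbhbdbabab$dchgdhhfg  g
   21  hfghfcahbhbdbabab$dchgdh  h
   22  hgdhhfghfcahbhbdbabab$dc  c
   23  hhfghfcahbhbdbabab$dchgd  d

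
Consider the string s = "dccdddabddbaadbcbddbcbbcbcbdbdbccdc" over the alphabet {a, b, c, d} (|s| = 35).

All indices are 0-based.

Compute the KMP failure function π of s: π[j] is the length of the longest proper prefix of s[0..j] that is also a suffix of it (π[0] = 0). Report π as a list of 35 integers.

π[0] = 0
j=1 s[j]='c': π[1]=0 (border '')
j=2 s[j]='c': π[2]=0 (border '')
j=3 s[j]='d': π[3]=1 (border 'd')
j=4 s[j]='d': k: 1→0; π[4]=1 (border 'd')
j=5 s[j]='d': k: 1→0; π[5]=1 (border 'd')
j=6 s[j]='a': k: 1→0; π[6]=0 (border '')
j=7 s[j]='b': π[7]=0 (border '')
j=8 s[j]='d': π[8]=1 (border 'd')
j=9 s[j]='d': k: 1→0; π[9]=1 (border 'd')
j=10 s[j]='b': k: 1→0; π[10]=0 (border '')
j=11 s[j]='a': π[11]=0 (border '')
j=12 s[j]='a': π[12]=0 (border '')
j=13 s[j]='d': π[13]=1 (border 'd')
j=14 s[j]='b': k: 1→0; π[14]=0 (border '')
j=15 s[j]='c': π[15]=0 (border '')
j=16 s[j]='b': π[16]=0 (border '')
j=17 s[j]='d': π[17]=1 (border 'd')
j=18 s[j]='d': k: 1→0; π[18]=1 (border 'd')
j=19 s[j]='b': k: 1→0; π[19]=0 (border '')
j=20 s[j]='c': π[20]=0 (border '')
j=21 s[j]='b': π[21]=0 (border '')
j=22 s[j]='b': π[22]=0 (border '')
j=23 s[j]='c': π[23]=0 (border '')
j=24 s[j]='b': π[24]=0 (border '')
j=25 s[j]='c': π[25]=0 (border '')
j=26 s[j]='b': π[26]=0 (border '')
j=27 s[j]='d': π[27]=1 (border 'd')
j=28 s[j]='b': k: 1→0; π[28]=0 (border '')
j=29 s[j]='d': π[29]=1 (border 'd')
j=30 s[j]='b': k: 1→0; π[30]=0 (border '')
j=31 s[j]='c': π[31]=0 (border '')
j=32 s[j]='c': π[32]=0 (border '')
j=33 s[j]='d': π[33]=1 (border 'd')
j=34 s[j]='c': π[34]=2 (border 'dc')

[0, 0, 0, 1, 1, 1, 0, 0, 1, 1, 0, 0, 0, 1, 0, 0, 0, 1, 1, 0, 0, 0, 0, 0, 0, 0, 0, 1, 0, 1, 0, 0, 0, 1, 2]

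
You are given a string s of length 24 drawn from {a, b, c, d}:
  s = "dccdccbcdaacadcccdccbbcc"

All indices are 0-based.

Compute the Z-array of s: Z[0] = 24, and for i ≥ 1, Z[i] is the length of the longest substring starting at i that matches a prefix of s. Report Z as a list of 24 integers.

Z[0]=24
i=1: fresh scan; Z[1]=0
i=2: fresh scan; Z[2]=0
i=3: fresh scan; Z[3]=3 extend→box=[3,6)
i=4: min(r-i=2, Z[1]=0)=0; Z[4]=0
i=5: min(r-i=1, Z[2]=0)=0; Z[5]=0
i=6: fresh scan; Z[6]=0
i=7: fresh scan; Z[7]=0
i=8: fresh scan; Z[8]=1 extend→box=[8,9)
i=9: fresh scan; Z[9]=0
i=10: fresh scan; Z[10]=0
i=11: fresh scan; Z[11]=0
i=12: fresh scan; Z[12]=0
i=13: fresh scan; Z[13]=3 extend→box=[13,16)
i=14: min(r-i=2, Z[1]=0)=0; Z[14]=0
i=15: min(r-i=1, Z[2]=0)=0; Z[15]=0
i=16: fresh scan; Z[16]=0
i=17: fresh scan; Z[17]=3 extend→box=[17,20)
i=18: min(r-i=2, Z[1]=0)=0; Z[18]=0
i=19: min(r-i=1, Z[2]=0)=0; Z[19]=0
i=20: fresh scan; Z[20]=0
i=21: fresh scan; Z[21]=0
i=22: fresh scan; Z[22]=0
i=23: fresh scan; Z[23]=0

[24, 0, 0, 3, 0, 0, 0, 0, 1, 0, 0, 0, 0, 3, 0, 0, 0, 3, 0, 0, 0, 0, 0, 0]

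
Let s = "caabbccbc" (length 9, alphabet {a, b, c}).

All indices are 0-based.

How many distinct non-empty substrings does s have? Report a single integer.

38

rank | idx | suffix
   0 |   1 | aabbccbc
   1 |   2 | abbccbc
   2 |   3 | bbccbc
   3 |   7 | bc
   4 |   4 | bccbc
   5 |   8 | c
   6 |   0 | caabbccbc
   7 |   6 | cbc
   8 |   5 | ccbc

SA = [1, 2, 3, 7, 4, 8, 0, 6, 5]
i: (SA[i-1],SA[i]) lcp shared
  1: (1,2) 1 'a'
  2: (2,3) 0 ''
  3: (3,7) 1 'b'
  4: (7,4) 2 'bc'
  5: (4,8) 0 ''
  6: (8,0) 1 'c'
  7: (0,6) 1 'c'
  8: (6,5) 1 'c'

n(n+1)/2 = 9·10/2 = 45
Σ LCP = 0 + 1 + 0 + 1 + 2 + 0 + 1 + 1 + 1 = 7
distinct = 45 − 7 = 38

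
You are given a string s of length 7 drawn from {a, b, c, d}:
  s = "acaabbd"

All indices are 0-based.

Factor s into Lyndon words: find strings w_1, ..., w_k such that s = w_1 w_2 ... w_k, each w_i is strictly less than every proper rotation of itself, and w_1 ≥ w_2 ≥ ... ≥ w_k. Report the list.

["ac", "aabbd"]

emit factor 1: 'ac' (i=0, period=2)
emit factor 2: 'aabbd' (i=2, period=5)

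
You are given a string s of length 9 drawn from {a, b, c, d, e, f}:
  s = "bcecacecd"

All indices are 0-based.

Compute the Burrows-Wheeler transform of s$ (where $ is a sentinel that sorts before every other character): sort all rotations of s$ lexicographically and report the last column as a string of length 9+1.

rank  rotation    last
    0  $bcecacecd  d
    1  acecd$bcec  c
    2  bcecacecd$  $
    3  cacecd$bce  e
    4  cd$bcecace  e
    5  cecacecd$b  b
    6  cecd$bceca  a
    7  d$bcecacec  c
    8  ecacecd$bc  c
    9  ecd$bcecac  c

dc$eebaccc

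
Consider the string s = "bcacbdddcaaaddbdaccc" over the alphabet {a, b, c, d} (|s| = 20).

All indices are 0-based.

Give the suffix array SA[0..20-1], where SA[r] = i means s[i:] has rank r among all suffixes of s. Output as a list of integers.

[9, 10, 2, 16, 11, 0, 14, 4, 19, 8, 1, 3, 18, 17, 15, 13, 7, 12, 6, 5]

rank | idx | suffix
   0 |   9 | aaaddbdaccc
   1 |  10 | aaddbdaccc
   2 |   2 | acbdddcaaaddbdaccc
   3 |  16 | accc
   4 |  11 | addbdaccc
   5 |   0 | bcacbdddcaaaddbdaccc
   6 |  14 | bdaccc
   7 |   4 | bdddcaaaddbdaccc
   8 |  19 | c
   9 |   8 | caaaddbdaccc
  10 |   1 | cacbdddcaaaddbdaccc
  11 |   3 | cbdddcaaaddbdaccc
  12 |  18 | cc
  13 |  17 | ccc
  14 |  15 | daccc
  15 |  13 | dbdaccc
  16 |   7 | dcaaaddbdaccc
  17 |  12 | ddbdaccc
  18 |   6 | ddcaaaddbdaccc
  19 |   5 | dddcaaaddbdaccc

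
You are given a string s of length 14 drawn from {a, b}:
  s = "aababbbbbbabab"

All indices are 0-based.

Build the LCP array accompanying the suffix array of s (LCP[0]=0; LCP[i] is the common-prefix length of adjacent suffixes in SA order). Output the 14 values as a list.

rank | idx | suffix
   0 |   0 | aababbbbbbabab
   1 |  12 | ab
   2 |  10 | abab
   3 |   1 | ababbbbbbabab
   4 |   3 | abbbbbbabab
   5 |  13 | b
   6 |  11 | bab
   7 |   9 | babab
   8 |   2 | babbbbbbabab
   9 |   8 | bbabab
  10 |   7 | bbbabab
  11 |   6 | bbbbabab
  12 |   5 | bbbbbabab
  13 |   4 | bbbbbbabab

SA = [0, 12, 10, 1, 3, 13, 11, 9, 2, 8, 7, 6, 5, 4]
rank  pair      lcp
   1  s[0:],s[12:]  1  'a'
   2  s[12:],s[10:]  2  'ab'
   3  s[10:],s[1:]  4  'abab'
   4  s[1:],s[3:]  2  'ab'
   5  s[3:],s[13:]  0  ''
   6  s[13:],s[11:]  1  'b'
   7  s[11:],s[9:]  3  'bab'
   8  s[9:],s[2:]  3  'bab'
   9  s[2:],s[8:]  1  'b'
  10  s[8:],s[7:]  2  'bb'
  11  s[7:],s[6:]  3  'bbb'
  12  s[6:],s[5:]  4  'bbbb'
  13  s[5:],s[4:]  5  'bbbbb'

[0, 1, 2, 4, 2, 0, 1, 3, 3, 1, 2, 3, 4, 5]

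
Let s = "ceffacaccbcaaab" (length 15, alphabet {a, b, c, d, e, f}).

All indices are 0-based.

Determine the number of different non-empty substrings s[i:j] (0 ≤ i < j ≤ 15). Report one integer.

sorted suffixes:
  #0 SA[0]=11  'aaab'
  #1 SA[1]=12  'aab'
  #2 SA[2]=13  'ab'
  #3 SA[3]=4  'acaccbcaaab'
  #4 SA[4]=6  'accbcaaab'
  #5 SA[5]=14  'b'
  #6 SA[6]=9  'bcaaab'
  #7 SA[7]=10  'caaab'
  #8 SA[8]=5  'caccbcaaab'
  #9 SA[9]=8  'cbcaaab'
  #10 SA[10]=7  'ccbcaaab'
  #11 SA[11]=0  'ceffacaccbcaaab'
  #12 SA[12]=1  'effacaccbcaaab'
  #13 SA[13]=3  'facaccbcaaab'
  #14 SA[14]=2  'ffacaccbcaaab'

SA = [11, 12, 13, 4, 6, 14, 9, 10, 5, 8, 7, 0, 1, 3, 2]
i: (SA[i-1],SA[i]) lcp shared
  1: (11,12) 2 'aa'
  2: (12,13) 1 'a'
  3: (13,4) 1 'a'
  4: (4,6) 2 'ac'
  5: (6,14) 0 ''
  6: (14,9) 1 'b'
  7: (9,10) 0 ''
  8: (10,5) 2 'ca'
  9: (5,8) 1 'c'
  10: (8,7) 1 'c'
  11: (7,0) 1 'c'
  12: (0,1) 0 ''
  13: (1,3) 0 ''
  14: (3,2) 1 'f'

n(n+1)/2 = 15·16/2 = 120
Σ LCP = 0 + 2 + 1 + 1 + 2 + 0 + 1 + 0 + 2 + 1 + 1 + 1 + 0 + 0 + 1 = 13
distinct = 120 − 13 = 107

107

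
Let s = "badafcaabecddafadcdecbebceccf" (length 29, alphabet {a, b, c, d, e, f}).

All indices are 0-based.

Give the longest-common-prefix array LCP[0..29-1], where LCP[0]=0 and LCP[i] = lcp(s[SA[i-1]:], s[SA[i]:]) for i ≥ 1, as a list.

[0, 1, 1, 2, 1, 2, 0, 1, 1, 2, 0, 1, 1, 1, 2, 1, 1, 0, 3, 1, 1, 1, 0, 1, 2, 2, 0, 1, 1]

rank→(start, suffix):
  0 → (6, 'aabecddafadcdecbebceccf')
  1 → (7, 'abecddafadcdecbebceccf')
  2 → (1, 'adafcaabecddafadcdecbebceccf')
  3 → (15, 'adcdecbebceccf')
  4 → (13, 'afadcdecbebceccf')
  5 → (3, 'afcaabecddafadcdecbebceccf')
  6 → (0, 'badafcaabecddafadcdecbebceccf')
  7 → (23, 'bceccf')
  8 → (21, 'bebceccf')
  9 → (8, 'becddafadcdecbebceccf')
  10 → (5, 'caabecddafadcdecbebceccf')
  11 → (20, 'cbebceccf')
  12 → (26, 'ccf')
  13 → (10, 'cddafadcdecbebceccf')
  14 → (17, 'cdecbebceccf')
  15 → (24, 'ceccf')
  16 → (27, 'cf')
  17 → (12, 'dafadcdecbebceccf')
  18 → (2, 'dafcaabecddafadcdecbebceccf')
  19 → (16, 'dcdecbebceccf')
  20 → (11, 'ddafadcdecbebceccf')
  21 → (18, 'decbebceccf')
  22 → (22, 'ebceccf')
  23 → (19, 'ecbebceccf')
  24 → (25, 'eccf')
  25 → (9, 'ecddafadcdecbebceccf')
  26 → (28, 'f')
  27 → (14, 'fadcdecbebceccf')
  28 → (4, 'fcaabecddafadcdecbebceccf')

SA = [6, 7, 1, 15, 13, 3, 0, 23, 21, 8, 5, 20, 26, 10, 17, 24, 27, 12, 2, 16, 11, 18, 22, 19, 25, 9, 28, 14, 4]
i: (SA[i-1],SA[i]) lcp shared
  1: (6,7) 1 'a'
  2: (7,1) 1 'a'
  3: (1,15) 2 'ad'
  4: (15,13) 1 'a'
  5: (13,3) 2 'af'
  6: (3,0) 0 ''
  7: (0,23) 1 'b'
  8: (23,21) 1 'b'
  9: (21,8) 2 'be'
  10: (8,5) 0 ''
  11: (5,20) 1 'c'
  12: (20,26) 1 'c'
  13: (26,10) 1 'c'
  14: (10,17) 2 'cd'
  15: (17,24) 1 'c'
  16: (24,27) 1 'c'
  17: (27,12) 0 ''
  18: (12,2) 3 'daf'
  19: (2,16) 1 'd'
  20: (16,11) 1 'd'
  21: (11,18) 1 'd'
  22: (18,22) 0 ''
  23: (22,19) 1 'e'
  24: (19,25) 2 'ec'
  25: (25,9) 2 'ec'
  26: (9,28) 0 ''
  27: (28,14) 1 'f'
  28: (14,4) 1 'f'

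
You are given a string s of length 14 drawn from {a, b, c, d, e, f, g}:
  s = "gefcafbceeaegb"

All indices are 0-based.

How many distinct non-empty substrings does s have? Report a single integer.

rank | idx | suffix
   0 |  10 | aegb
   1 |   4 | afbceeaegb
   2 |  13 | b
   3 |   6 | bceeaegb
   4 |   3 | cafbceeaegb
   5 |   7 | ceeaegb
   6 |   9 | eaegb
   7 |   8 | eeaegb
   8 |   1 | efcafbceeaegb
   9 |  11 | egb
  10 |   5 | fbceeaegb
  11 |   2 | fcafbceeaegb
  12 |  12 | gb
  13 |   0 | gefcafbceeaegb

SA = [10, 4, 13, 6, 3, 7, 9, 8, 1, 11, 5, 2, 12, 0]
[i] adj suffixes → lcp
  [1] 10/4 → 1 ('a')
  [2] 4/13 → 0 ('')
  [3] 13/6 → 1 ('b')
  [4] 6/3 → 0 ('')
  [5] 3/7 → 1 ('c')
  [6] 7/9 → 0 ('')
  [7] 9/8 → 1 ('e')
  [8] 8/1 → 1 ('e')
  [9] 1/11 → 1 ('e')
  [10] 11/5 → 0 ('')
  [11] 5/2 → 1 ('f')
  [12] 2/12 → 0 ('')
  [13] 12/0 → 1 ('g')

n(n+1)/2 = 14·15/2 = 105
Σ LCP = 0 + 1 + 0 + 1 + 0 + 1 + 0 + 1 + 1 + 1 + 0 + 1 + 0 + 1 = 8
distinct = 105 − 8 = 97

97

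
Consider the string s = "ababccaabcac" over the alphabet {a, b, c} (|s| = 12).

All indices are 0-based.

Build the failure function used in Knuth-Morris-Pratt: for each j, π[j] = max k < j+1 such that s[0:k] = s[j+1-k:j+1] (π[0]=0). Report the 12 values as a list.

[0, 0, 1, 2, 0, 0, 1, 1, 2, 0, 1, 0]

π[0] = 0
j=1 s[j]='b': π[1]=0 (border '')
j=2 s[j]='a': π[2]=1 (border 'a')
j=3 s[j]='b': π[3]=2 (border 'ab')
j=4 s[j]='c': k: 2→0; π[4]=0 (border '')
j=5 s[j]='c': π[5]=0 (border '')
j=6 s[j]='a': π[6]=1 (border 'a')
j=7 s[j]='a': k: 1→0; π[7]=1 (border 'a')
j=8 s[j]='b': π[8]=2 (border 'ab')
j=9 s[j]='c': k: 2→0; π[9]=0 (border '')
j=10 s[j]='a': π[10]=1 (border 'a')
j=11 s[j]='c': k: 1→0; π[11]=0 (border '')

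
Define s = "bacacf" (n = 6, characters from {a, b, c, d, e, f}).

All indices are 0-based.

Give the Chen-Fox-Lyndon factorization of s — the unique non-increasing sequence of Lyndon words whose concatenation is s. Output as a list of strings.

["b", "acacf"]

emit factor 1: 'b' (i=0, period=1)
emit factor 2: 'acacf' (i=1, period=5)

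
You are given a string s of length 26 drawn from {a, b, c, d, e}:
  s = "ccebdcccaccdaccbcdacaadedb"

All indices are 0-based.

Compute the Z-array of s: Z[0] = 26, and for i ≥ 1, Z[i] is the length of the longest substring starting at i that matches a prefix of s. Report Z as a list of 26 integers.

Z[0]=26
i=1: outside box; Z[1]=1 scan→box=[1,2)
i=2: outside box; Z[2]=0
i=3: outside box; Z[3]=0
i=4: outside box; Z[4]=0
i=5: outside box; Z[5]=2 scan→box=[5,7)
i=6: min(r-i=1, Z[1]=1)=1; Z[6]=2 scan→box=[6,8)
i=7: min(r-i=1, Z[1]=1)=1; Z[7]=1
i=8: outside box; Z[8]=0
i=9: outside box; Z[9]=2 scan→box=[9,11)
i=10: min(r-i=1, Z[1]=1)=1; Z[10]=1
i=11: outside box; Z[11]=0
i=12: outside box; Z[12]=0
i=13: outside box; Z[13]=2 scan→box=[13,15)
i=14: min(r-i=1, Z[1]=1)=1; Z[14]=1
i=15: outside box; Z[15]=0
i=16: outside box; Z[16]=1 scan→box=[16,17)
i=17: outside box; Z[17]=0
i=18: outside box; Z[18]=0
i=19: outside box; Z[19]=1 scan→box=[19,20)
i=20: outside box; Z[20]=0
i=21: outside box; Z[21]=0
i=22: outside box; Z[22]=0
i=23: outside box; Z[23]=0
i=24: outside box; Z[24]=0
i=25: outside box; Z[25]=0

[26, 1, 0, 0, 0, 2, 2, 1, 0, 2, 1, 0, 0, 2, 1, 0, 1, 0, 0, 1, 0, 0, 0, 0, 0, 0]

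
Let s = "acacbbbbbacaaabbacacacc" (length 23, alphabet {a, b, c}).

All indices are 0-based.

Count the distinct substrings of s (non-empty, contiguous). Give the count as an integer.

rank→(start, suffix):
  0 → (11, 'aaabbacacacc')
  1 → (12, 'aabbacacacc')
  2 → (13, 'abbacacacc')
  3 → (9, 'acaaabbacacacc')
  4 → (16, 'acacacc')
  5 → (0, 'acacbbbbbacaaabbacacacc')
  6 → (18, 'acacc')
  7 → (2, 'acbbbbbacaaabbacacacc')
  8 → (20, 'acc')
  9 → (8, 'bacaaabbacacacc')
  10 → (15, 'bacacacc')
  11 → (7, 'bbacaaabbacacacc')
  12 → (14, 'bbacacacc')
  13 → (6, 'bbbacaaabbacacacc')
  14 → (5, 'bbbbacaaabbacacacc')
  15 → (4, 'bbbbbacaaabbacacacc')
  16 → (22, 'c')
  17 → (10, 'caaabbacacacc')
  18 → (17, 'cacacc')
  19 → (1, 'cacbbbbbacaaabbacacacc')
  20 → (19, 'cacc')
  21 → (3, 'cbbbbbacaaabbacacacc')
  22 → (21, 'cc')

SA = [11, 12, 13, 9, 16, 0, 18, 2, 20, 8, 15, 7, 14, 6, 5, 4, 22, 10, 17, 1, 19, 3, 21]
rank  pair      lcp
   1  s[11:],s[12:]  2  'aa'
   2  s[12:],s[13:]  1  'a'
   3  s[13:],s[9:]  1  'a'
   4  s[9:],s[16:]  3  'aca'
   5  s[16:],s[0:]  4  'acac'
   6  s[0:],s[18:]  4  'acac'
   7  s[18:],s[2:]  2  'ac'
   8  s[2:],s[20:]  2  'ac'
   9  s[20:],s[8:]  0  ''
  10  s[8:],s[15:]  4  'baca'
  11  s[15:],s[7:]  1  'b'
  12  s[7:],s[14:]  5  'bbaca'
  13  s[14:],s[6:]  2  'bb'
  14  s[6:],s[5:]  3  'bbb'
  15  s[5:],s[4:]  4  'bbbb'
  16  s[4:],s[22:]  0  ''
  17  s[22:],s[10:]  1  'c'
  18  s[10:],s[17:]  2  'ca'
  19  s[17:],s[1:]  3  'cac'
  20  s[1:],s[19:]  3  'cac'
  21  s[19:],s[3:]  1  'c'
  22  s[3:],s[21:]  1  'c'

n(n+1)/2 = 23·24/2 = 276
Σ LCP = 0 + 2 + 1 + 1 + 3 + 4 + 4 + 2 + 2 + 0 + 4 + 1 + 5 + 2 + 3 + 4 + 0 + 1 + 2 + 3 + 3 + 1 + 1 = 49
distinct = 276 − 49 = 227

227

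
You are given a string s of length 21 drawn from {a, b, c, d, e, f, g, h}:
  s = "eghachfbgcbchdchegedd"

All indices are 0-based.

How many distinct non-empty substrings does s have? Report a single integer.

rank | idx | suffix
   0 |   3 | achfbgcbchdchegedd
   1 |  10 | bchdchegedd
   2 |   7 | bgcbchdchegedd
   3 |   9 | cbchdchegedd
   4 |  11 | chdchegedd
   5 |  14 | chegedd
   6 |   4 | chfbgcbchdchegedd
   7 |  20 | d
   8 |  13 | dchegedd
   9 |  19 | dd
  10 |  18 | edd
  11 |  16 | egedd
  12 |   0 | eghachfbgcbchdchegedd
  13 |   6 | fbgcbchdchegedd
  14 |   8 | gcbchdchegedd
  15 |  17 | gedd
  16 |   1 | ghachfbgcbchdchegedd
  17 |   2 | hachfbgcbchdchegedd
  18 |  12 | hdchegedd
  19 |  15 | hegedd
  20 |   5 | hfbgcbchdchegedd

SA = [3, 10, 7, 9, 11, 14, 4, 20, 13, 19, 18, 16, 0, 6, 8, 17, 1, 2, 12, 15, 5]
i: (SA[i-1],SA[i]) lcp shared
  1: (3,10) 0 ''
  2: (10,7) 1 'b'
  3: (7,9) 0 ''
  4: (9,11) 1 'c'
  5: (11,14) 2 'ch'
  6: (14,4) 2 'ch'
  7: (4,20) 0 ''
  8: (20,13) 1 'd'
  9: (13,19) 1 'd'
  10: (19,18) 0 ''
  11: (18,16) 1 'e'
  12: (16,0) 2 'eg'
  13: (0,6) 0 ''
  14: (6,8) 0 ''
  15: (8,17) 1 'g'
  16: (17,1) 1 'g'
  17: (1,2) 0 ''
  18: (2,12) 1 'h'
  19: (12,15) 1 'h'
  20: (15,5) 1 'h'

n(n+1)/2 = 21·22/2 = 231
Σ LCP = 0 + 0 + 1 + 0 + 1 + 2 + 2 + 0 + 1 + 1 + 0 + 1 + 2 + 0 + 0 + 1 + 1 + 0 + 1 + 1 + 1 = 16
distinct = 231 − 16 = 215

215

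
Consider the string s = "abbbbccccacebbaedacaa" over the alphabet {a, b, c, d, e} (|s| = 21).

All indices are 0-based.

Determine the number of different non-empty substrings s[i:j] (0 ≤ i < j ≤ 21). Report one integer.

206

sorted suffixes:
  #0 SA[0]=20  'a'
  #1 SA[1]=19  'aa'
  #2 SA[2]=0  'abbbbccccacebbaedacaa'
  #3 SA[3]=17  'acaa'
  #4 SA[4]=9  'acebbaedacaa'
  #5 SA[5]=14  'aedacaa'
  #6 SA[6]=13  'baedacaa'
  #7 SA[7]=12  'bbaedacaa'
  #8 SA[8]=1  'bbbbccccacebbaedacaa'
  #9 SA[9]=2  'bbbccccacebbaedacaa'
  #10 SA[10]=3  'bbccccacebbaedacaa'
  #11 SA[11]=4  'bccccacebbaedacaa'
  #12 SA[12]=18  'caa'
  #13 SA[13]=8  'cacebbaedacaa'
  #14 SA[14]=7  'ccacebbaedacaa'
  #15 SA[15]=6  'cccacebbaedacaa'
  #16 SA[16]=5  'ccccacebbaedacaa'
  #17 SA[17]=10  'cebbaedacaa'
  #18 SA[18]=16  'dacaa'
  #19 SA[19]=11  'ebbaedacaa'
  #20 SA[20]=15  'edacaa'

SA = [20, 19, 0, 17, 9, 14, 13, 12, 1, 2, 3, 4, 18, 8, 7, 6, 5, 10, 16, 11, 15]
i: (SA[i-1],SA[i]) lcp shared
  1: (20,19) 1 'a'
  2: (19,0) 1 'a'
  3: (0,17) 1 'a'
  4: (17,9) 2 'ac'
  5: (9,14) 1 'a'
  6: (14,13) 0 ''
  7: (13,12) 1 'b'
  8: (12,1) 2 'bb'
  9: (1,2) 3 'bbb'
  10: (2,3) 2 'bb'
  11: (3,4) 1 'b'
  12: (4,18) 0 ''
  13: (18,8) 2 'ca'
  14: (8,7) 1 'c'
  15: (7,6) 2 'cc'
  16: (6,5) 3 'ccc'
  17: (5,10) 1 'c'
  18: (10,16) 0 ''
  19: (16,11) 0 ''
  20: (11,15) 1 'e'

n(n+1)/2 = 21·22/2 = 231
Σ LCP = 0 + 1 + 1 + 1 + 2 + 1 + 0 + 1 + 2 + 3 + 2 + 1 + 0 + 2 + 1 + 2 + 3 + 1 + 0 + 0 + 1 = 25
distinct = 231 − 25 = 206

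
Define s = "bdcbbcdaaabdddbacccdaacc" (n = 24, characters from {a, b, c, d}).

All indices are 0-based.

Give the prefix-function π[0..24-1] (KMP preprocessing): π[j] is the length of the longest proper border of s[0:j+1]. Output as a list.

[0, 0, 0, 1, 1, 0, 0, 0, 0, 0, 1, 2, 0, 0, 1, 0, 0, 0, 0, 0, 0, 0, 0, 0]

π[0] = 0
j=1 s[j]='d': π[1]=0 (border '')
j=2 s[j]='c': π[2]=0 (border '')
j=3 s[j]='b': π[3]=1 (border 'b')
j=4 s[j]='b': k: 1→0; π[4]=1 (border 'b')
j=5 s[j]='c': k: 1→0; π[5]=0 (border '')
j=6 s[j]='d': π[6]=0 (border '')
j=7 s[j]='a': π[7]=0 (border '')
j=8 s[j]='a': π[8]=0 (border '')
j=9 s[j]='a': π[9]=0 (border '')
j=10 s[j]='b': π[10]=1 (border 'b')
j=11 s[j]='d': π[11]=2 (border 'bd')
j=12 s[j]='d': k: 2→0; π[12]=0 (border '')
j=13 s[j]='d': π[13]=0 (border '')
j=14 s[j]='b': π[14]=1 (border 'b')
j=15 s[j]='a': k: 1→0; π[15]=0 (border '')
j=16 s[j]='c': π[16]=0 (border '')
j=17 s[j]='c': π[17]=0 (border '')
j=18 s[j]='c': π[18]=0 (border '')
j=19 s[j]='d': π[19]=0 (border '')
j=20 s[j]='a': π[20]=0 (border '')
j=21 s[j]='a': π[21]=0 (border '')
j=22 s[j]='c': π[22]=0 (border '')
j=23 s[j]='c': π[23]=0 (border '')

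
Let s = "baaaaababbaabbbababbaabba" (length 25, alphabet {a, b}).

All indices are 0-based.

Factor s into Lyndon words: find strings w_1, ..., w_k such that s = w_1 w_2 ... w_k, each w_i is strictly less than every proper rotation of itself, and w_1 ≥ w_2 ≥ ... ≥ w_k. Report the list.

["b", "aaaaababbaabbbababbaabb", "a"]

emit factor 1: 'b' (i=0, period=1)
emit factor 2: 'aaaaababbaabbbababbaabb' (i=1, period=23)
emit factor 3: 'a' (i=24, period=1)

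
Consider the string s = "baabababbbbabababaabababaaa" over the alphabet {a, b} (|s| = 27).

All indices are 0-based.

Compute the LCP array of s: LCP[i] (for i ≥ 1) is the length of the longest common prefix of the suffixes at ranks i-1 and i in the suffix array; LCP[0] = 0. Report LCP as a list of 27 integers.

[0, 1, 2, 2, 7, 1, 4, 3, 6, 5, 8, 6, 4, 2, 0, 3, 8, 2, 5, 4, 7, 6, 5, 3, 1, 2, 3]

rank→(start, suffix):
  0 → (26, 'a')
  1 → (25, 'aa')
  2 → (24, 'aaa')
  3 → (17, 'aabababaaa')
  4 → (1, 'aabababbbbabababaabababaaa')
  5 → (22, 'abaaa')
  6 → (15, 'abaabababaaa')
  7 → (20, 'ababaaa')
  8 → (13, 'ababaabababaaa')
  9 → (18, 'abababaaa')
  10 → (11, 'abababaabababaaa')
  11 → (2, 'abababbbbabababaabababaaa')
  12 → (4, 'ababbbbabababaabababaaa')
  13 → (6, 'abbbbabababaabababaaa')
  14 → (23, 'baaa')
  15 → (16, 'baabababaaa')
  16 → (0, 'baabababbbbabababaabababaaa')
  17 → (21, 'babaaa')
  18 → (14, 'babaabababaaa')
  19 → (19, 'bababaaa')
  20 → (12, 'bababaabababaaa')
  21 → (10, 'babababaabababaaa')
  22 → (3, 'bababbbbabababaabababaaa')
  23 → (5, 'babbbbabababaabababaaa')
  24 → (9, 'bbabababaabababaaa')
  25 → (8, 'bbbabababaabababaaa')
  26 → (7, 'bbbbabababaabababaaa')

SA = [26, 25, 24, 17, 1, 22, 15, 20, 13, 18, 11, 2, 4, 6, 23, 16, 0, 21, 14, 19, 12, 10, 3, 5, 9, 8, 7]
i: (SA[i-1],SA[i]) lcp shared
  1: (26,25) 1 'a'
  2: (25,24) 2 'aa'
  3: (24,17) 2 'aa'
  4: (17,1) 7 'aababab'
  5: (1,22) 1 'a'
  6: (22,15) 4 'abaa'
  7: (15,20) 3 'aba'
  8: (20,13) 6 'ababaa'
  9: (13,18) 5 'ababa'
  10: (18,11) 8 'abababaa'
  11: (11,2) 6 'ababab'
  12: (2,4) 4 'abab'
  13: (4,6) 2 'ab'
  14: (6,23) 0 ''
  15: (23,16) 3 'baa'
  16: (16,0) 8 'baababab'
  17: (0,21) 2 'ba'
  18: (21,14) 5 'babaa'
  19: (14,19) 4 'baba'
  20: (19,12) 7 'bababaa'
  21: (12,10) 6 'bababa'
  22: (10,3) 5 'babab'
  23: (3,5) 3 'bab'
  24: (5,9) 1 'b'
  25: (9,8) 2 'bb'
  26: (8,7) 3 'bbb'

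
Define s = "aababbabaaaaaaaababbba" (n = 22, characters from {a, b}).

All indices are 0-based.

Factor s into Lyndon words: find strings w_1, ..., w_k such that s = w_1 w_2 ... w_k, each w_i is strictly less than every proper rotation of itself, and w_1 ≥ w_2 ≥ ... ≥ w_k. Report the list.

emit factor 1: 'aababbab' (i=0, period=8)
emit factor 2: 'aaaaaaaababbb' (i=8, period=13)
emit factor 3: 'a' (i=21, period=1)

["aababbab", "aaaaaaaababbb", "a"]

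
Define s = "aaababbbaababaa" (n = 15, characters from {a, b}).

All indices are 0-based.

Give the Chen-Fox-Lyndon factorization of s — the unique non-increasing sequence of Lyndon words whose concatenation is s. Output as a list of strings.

["aaababbbaabab", "a", "a"]

emit factor 1: 'aaababbbaabab' (i=0, period=13)
emit factor 2: 'a' (i=13, period=1)
emit factor 3: 'a' (i=14, period=1)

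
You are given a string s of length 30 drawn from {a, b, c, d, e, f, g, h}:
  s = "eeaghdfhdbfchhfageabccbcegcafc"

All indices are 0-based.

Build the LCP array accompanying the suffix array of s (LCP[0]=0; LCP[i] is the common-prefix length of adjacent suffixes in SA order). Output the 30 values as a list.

[0, 1, 1, 2, 0, 2, 1, 0, 1, 1, 1, 1, 1, 0, 1, 0, 2, 1, 1, 0, 1, 2, 1, 0, 1, 1, 0, 2, 1, 1]

rank→(start, suffix):
  0 → (18, 'abccbcegcafc')
  1 → (27, 'afc')
  2 → (15, 'ageabccbcegcafc')
  3 → (2, 'aghdfhdbfchhfageabccbcegcafc')
  4 → (19, 'bccbcegcafc')
  5 → (22, 'bcegcafc')
  6 → (9, 'bfchhfageabccbcegcafc')
  7 → (29, 'c')
  8 → (26, 'cafc')
  9 → (21, 'cbcegcafc')
  10 → (20, 'ccbcegcafc')
  11 → (23, 'cegcafc')
  12 → (11, 'chhfageabccbcegcafc')
  13 → (8, 'dbfchhfageabccbcegcafc')
  14 → (5, 'dfhdbfchhfageabccbcegcafc')
  15 → (17, 'eabccbcegcafc')
  16 → (1, 'eaghdfhdbfchhfageabccbcegcafc')
  17 → (0, 'eeaghdfhdbfchhfageabccbcegcafc')
  18 → (24, 'egcafc')
  19 → (14, 'fageabccbcegcafc')
  20 → (28, 'fc')
  21 → (10, 'fchhfageabccbcegcafc')
  22 → (6, 'fhdbfchhfageabccbcegcafc')
  23 → (25, 'gcafc')
  24 → (16, 'geabccbcegcafc')
  25 → (3, 'ghdfhdbfchhfageabccbcegcafc')
  26 → (7, 'hdbfchhfageabccbcegcafc')
  27 → (4, 'hdfhdbfchhfageabccbcegcafc')
  28 → (13, 'hfageabccbcegcafc')
  29 → (12, 'hhfageabccbcegcafc')

SA = [18, 27, 15, 2, 19, 22, 9, 29, 26, 21, 20, 23, 11, 8, 5, 17, 1, 0, 24, 14, 28, 10, 6, 25, 16, 3, 7, 4, 13, 12]
[i] adj suffixes → lcp
  [1] 18/27 → 1 ('a')
  [2] 27/15 → 1 ('a')
  [3] 15/2 → 2 ('ag')
  [4] 2/19 → 0 ('')
  [5] 19/22 → 2 ('bc')
  [6] 22/9 → 1 ('b')
  [7] 9/29 → 0 ('')
  [8] 29/26 → 1 ('c')
  [9] 26/21 → 1 ('c')
  [10] 21/20 → 1 ('c')
  [11] 20/23 → 1 ('c')
  [12] 23/11 → 1 ('c')
  [13] 11/8 → 0 ('')
  [14] 8/5 → 1 ('d')
  [15] 5/17 → 0 ('')
  [16] 17/1 → 2 ('ea')
  [17] 1/0 → 1 ('e')
  [18] 0/24 → 1 ('e')
  [19] 24/14 → 0 ('')
  [20] 14/28 → 1 ('f')
  [21] 28/10 → 2 ('fc')
  [22] 10/6 → 1 ('f')
  [23] 6/25 → 0 ('')
  [24] 25/16 → 1 ('g')
  [25] 16/3 → 1 ('g')
  [26] 3/7 → 0 ('')
  [27] 7/4 → 2 ('hd')
  [28] 4/13 → 1 ('h')
  [29] 13/12 → 1 ('h')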